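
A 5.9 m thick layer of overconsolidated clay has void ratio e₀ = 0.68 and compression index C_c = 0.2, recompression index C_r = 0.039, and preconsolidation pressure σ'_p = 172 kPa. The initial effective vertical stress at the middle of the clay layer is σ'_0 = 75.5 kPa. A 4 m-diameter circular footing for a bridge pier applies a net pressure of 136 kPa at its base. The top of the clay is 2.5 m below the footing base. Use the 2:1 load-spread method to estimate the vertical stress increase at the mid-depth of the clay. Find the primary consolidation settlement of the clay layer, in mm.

S_c ≈ 16.6 mm

Mid-depth of clay below the footing base: z = 2.5 + 5.9/2 = 5.45 m.
Stress increase at mid-clay by the 2:1 spreading method:
Δσ ≈ qD²/(D+z)² = 136×4²/(4+5.45)² = 24.367 kPa
Final effective stress: σ'_f = 75.5 + 24.367 = 99.867 kPa.
σ'_f = 99.867 ≤ σ'_p = 172 kPa, so the clay remains overconsolidated and only the recompression index applies:
S_c = C_r·H/(1+e₀)·log₁₀(σ'_f/σ'_0) = 0.039×5.9/1.68×log₁₀(99.867/75.5)
    = 0.13696 × 0.12148 = 0.01664 m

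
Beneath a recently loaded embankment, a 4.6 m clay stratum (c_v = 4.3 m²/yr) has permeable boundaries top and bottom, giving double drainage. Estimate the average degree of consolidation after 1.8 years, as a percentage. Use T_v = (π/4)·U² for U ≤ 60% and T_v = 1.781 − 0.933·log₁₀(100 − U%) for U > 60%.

U ≈ 97.8 %

Drainage path length: H_d = H/2 = 2.3 m (double drainage).
T_v = c_v·t/H_d² = 4.3×1.8/2.3² = 1.4631.
T_v = 1.4631 corresponds to the U > 60% branch:
U = 1 − 10^((1.781 − T_v)/0.933)/100 = 0.9781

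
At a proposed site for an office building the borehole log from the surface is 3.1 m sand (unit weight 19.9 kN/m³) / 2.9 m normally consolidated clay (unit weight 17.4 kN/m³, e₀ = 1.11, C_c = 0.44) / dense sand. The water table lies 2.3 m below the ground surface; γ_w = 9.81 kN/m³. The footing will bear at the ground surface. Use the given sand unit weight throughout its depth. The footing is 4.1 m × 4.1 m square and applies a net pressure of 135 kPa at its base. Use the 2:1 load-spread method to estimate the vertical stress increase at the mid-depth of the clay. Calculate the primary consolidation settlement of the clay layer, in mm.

S_c ≈ 101 mm

Mid-depth of clay below the ground surface: z = 3.1 + 2.9/2 = 4.55 m.
Total vertical stress at mid-clay: σ_v = 19.9×3.1 + 17.4×1.45 = 86.92 kPa.
Pore pressure: u = 9.81×(4.55 − 2.3) = 22.073 kPa.
Initial effective stress: σ'_0 = σ_v − u = 86.92 − 22.073 = 64.847 kPa.
Stress increase at mid-clay by the 2:1 spreading method:
Δσ = qBL/((B+z)(L+z)) = 135×4.1×4.1/((4.1+4.55)(4.1+4.55)) = 30.33 kPa
Final effective stress: σ'_f = σ'_0 + Δσ = 64.847 + 30.33 = 95.177 kPa.
Normally consolidated clay, so the full stress increment lies on the virgin compression line:
S_c = C_c·H/(1+e₀)·log₁₀(σ'_f/σ'_0) = 0.44×2.9/(1+1.11)×log₁₀(95.177/64.847)
    = 0.60474 × 0.16664 = 0.1008 m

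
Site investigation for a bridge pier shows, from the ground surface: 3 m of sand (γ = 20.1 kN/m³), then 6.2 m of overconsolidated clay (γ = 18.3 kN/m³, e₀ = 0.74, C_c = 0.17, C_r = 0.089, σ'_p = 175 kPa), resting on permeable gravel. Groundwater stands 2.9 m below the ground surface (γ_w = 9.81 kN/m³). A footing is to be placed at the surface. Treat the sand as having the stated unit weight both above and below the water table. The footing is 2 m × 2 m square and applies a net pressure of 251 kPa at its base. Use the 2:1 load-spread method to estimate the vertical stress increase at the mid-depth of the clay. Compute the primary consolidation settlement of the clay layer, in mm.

Mid-depth of clay below the ground surface: z = 3 + 6.2/2 = 6.1 m.
Total vertical stress at mid-clay: σ_v = 20.1×3 + 18.3×3.1 = 117.03 kPa.
Pore pressure: u = 9.81×(6.1 − 2.9) = 31.392 kPa.
Initial effective stress: σ'_0 = σ_v − u = 117.03 − 31.392 = 85.638 kPa.
Stress increase at mid-clay by the 2:1 spreading method:
Δσ = qBL/((B+z)(L+z)) = 251×2×2/((2+6.1)(2+6.1)) = 15.303 kPa
Final effective stress: σ'_f = 85.638 + 15.303 = 100.94 kPa.
σ'_f = 100.94 ≤ σ'_p = 175 kPa, so the clay remains overconsolidated and only the recompression index applies:
S_c = C_r·H/(1+e₀)·log₁₀(σ'_f/σ'_0) = 0.089×6.2/1.74×log₁₀(100.94/85.638)
    = 0.31712 × 0.071397 = 0.02264 m

S_c ≈ 22.6 mm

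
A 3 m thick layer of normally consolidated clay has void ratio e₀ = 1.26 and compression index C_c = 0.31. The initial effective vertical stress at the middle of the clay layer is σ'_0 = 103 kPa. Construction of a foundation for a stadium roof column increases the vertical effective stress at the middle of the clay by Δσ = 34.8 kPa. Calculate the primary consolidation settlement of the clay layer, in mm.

Final effective stress: σ'_f = σ'_0 + Δσ = 103 + 34.8 = 137.8 kPa.
Normally consolidated clay, so the full stress increment lies on the virgin compression line:
S_c = C_c·H/(1+e₀)·log₁₀(σ'_f/σ'_0) = 0.31×3/(1+1.26)×log₁₀(137.8/103)
    = 0.4115 × 0.12641 = 0.05202 m

S_c ≈ 52 mm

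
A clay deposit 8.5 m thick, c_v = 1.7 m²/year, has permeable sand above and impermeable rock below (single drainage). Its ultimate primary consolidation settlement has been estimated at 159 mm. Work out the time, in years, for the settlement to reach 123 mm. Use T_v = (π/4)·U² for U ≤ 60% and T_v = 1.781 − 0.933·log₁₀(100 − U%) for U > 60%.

Drainage path length: H_d = H = 8.5 m (single drainage).
U = S(t)/S_ult = 123/159 = 0.7736.
U > 60%: T_v = 1.781 − 0.933·log₁₀(100 − 77.358) = 0.51687.
t = T_v·H_d²/c_v = 0.51687×8.5²/1.7 = 21.97 years.

t ≈ 22 years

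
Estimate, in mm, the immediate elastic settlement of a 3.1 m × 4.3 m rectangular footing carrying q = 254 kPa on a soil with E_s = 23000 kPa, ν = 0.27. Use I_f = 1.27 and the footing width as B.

Immediate (elastic) settlement: S_e = q·B·(1−ν²)/E_s · I_f.
S_e = 254 × 3.1 × (1 − 0.27²) / 23000 × 1.27
    = 254 × 3.1 × 0.9271 / 23000 × 1.27
    = 0.04031 m = 40.31 mm

S_e ≈ 40.3 mm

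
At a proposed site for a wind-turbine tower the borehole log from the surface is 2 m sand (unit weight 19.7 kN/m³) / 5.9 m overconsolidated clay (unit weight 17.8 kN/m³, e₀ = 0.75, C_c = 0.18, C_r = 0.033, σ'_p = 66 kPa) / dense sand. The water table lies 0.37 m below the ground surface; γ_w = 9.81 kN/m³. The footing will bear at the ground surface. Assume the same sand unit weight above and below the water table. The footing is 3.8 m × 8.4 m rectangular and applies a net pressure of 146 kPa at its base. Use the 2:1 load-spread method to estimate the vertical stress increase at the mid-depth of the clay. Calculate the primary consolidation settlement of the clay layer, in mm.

S_c ≈ 88.9 mm

Mid-depth of clay below the ground surface: z = 2 + 5.9/2 = 4.95 m.
Total vertical stress at mid-clay: σ_v = 19.7×2 + 17.8×2.95 = 91.91 kPa.
Pore pressure: u = 9.81×(4.95 − 0.37) = 44.93 kPa.
Initial effective stress: σ'_0 = σ_v − u = 91.91 − 44.93 = 46.98 kPa.
Stress increase at mid-clay by the 2:1 spreading method:
Δσ = qBL/((B+z)(L+z)) = 146×3.8×8.4/((3.8+4.95)(8.4+4.95)) = 39.896 kPa
Final effective stress: σ'_f = 46.98 + 39.896 = 86.876 kPa.
σ'_f = 86.876 > σ'_p = 66 kPa, so the stress path crosses the preconsolidation pressure — recompression up to σ'_p, then virgin compression beyond:
S_c = H/(1+e₀)·[C_r·log₁₀(σ'_p/σ'_0) + C_c·log₁₀(σ'_f/σ'_p)]
    = 5.9/1.75 × [0.033×log₁₀(66/46.98) + 0.18×log₁₀(86.876/66)]
    = 3.3714 × [0.0048718 + 0.021484] = 0.08886 m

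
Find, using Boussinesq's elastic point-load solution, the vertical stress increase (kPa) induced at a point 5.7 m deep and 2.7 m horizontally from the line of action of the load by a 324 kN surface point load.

Boussinesq vertical stress below a point load on an elastic half-space:
Δσ_z = 3P/(2πz²) · [1 + (r/z)²]^(−5/2)
r/z = 2.7/5.7 = 0.47368; [1+(r/z)²]^(−5/2) = 0.60285.
Δσ_z = 3×324/(2π×5.7²) × 0.60285 = 4.7614 × 0.60285 = 2.87 kPa

Δσ_z ≈ 2.87 kPa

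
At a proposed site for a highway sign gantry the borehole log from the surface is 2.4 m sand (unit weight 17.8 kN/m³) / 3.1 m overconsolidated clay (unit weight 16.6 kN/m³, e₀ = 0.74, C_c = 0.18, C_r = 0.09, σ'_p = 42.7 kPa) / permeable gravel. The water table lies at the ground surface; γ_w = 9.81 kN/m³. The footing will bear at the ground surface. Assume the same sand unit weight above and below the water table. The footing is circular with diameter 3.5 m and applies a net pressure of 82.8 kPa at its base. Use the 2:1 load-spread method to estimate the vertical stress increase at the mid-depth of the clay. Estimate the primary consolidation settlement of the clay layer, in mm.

S_c ≈ 41.5 mm

Mid-depth of clay below the ground surface: z = 2.4 + 3.1/2 = 3.95 m.
Total vertical stress at mid-clay: σ_v = 17.8×2.4 + 16.6×1.55 = 68.45 kPa.
Pore pressure: u = 9.81×(3.95 − 0) = 38.75 kPa.
Initial effective stress: σ'_0 = σ_v − u = 68.45 − 38.75 = 29.7 kPa.
Stress increase at mid-clay by the 2:1 spreading method:
Δσ ≈ qD²/(D+z)² = 82.8×3.5²/(3.5+3.95)² = 18.275 kPa
Final effective stress: σ'_f = 29.7 + 18.275 = 47.975 kPa.
σ'_f = 47.975 > σ'_p = 42.7 kPa, so the stress path crosses the preconsolidation pressure — recompression up to σ'_p, then virgin compression beyond:
S_c = H/(1+e₀)·[C_r·log₁₀(σ'_p/σ'_0) + C_c·log₁₀(σ'_f/σ'_p)]
    = 3.1/1.74 × [0.09×log₁₀(42.7/29.7) + 0.18×log₁₀(47.975/42.7)]
    = 1.7816 × [0.01419 + 0.0091057] = 0.0415 m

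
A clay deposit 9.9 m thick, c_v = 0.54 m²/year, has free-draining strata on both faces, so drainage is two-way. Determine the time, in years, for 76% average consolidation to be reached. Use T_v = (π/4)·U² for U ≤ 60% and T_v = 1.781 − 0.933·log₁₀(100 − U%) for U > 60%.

Drainage path length: H_d = H/2 = 4.95 m (double drainage).
U > 60%: T_v = 1.781 − 0.933·log₁₀(100 − 76) = 0.49326.
t = T_v·H_d²/c_v = 0.49326×4.95²/0.54 = 22.38 years.

t ≈ 22.4 years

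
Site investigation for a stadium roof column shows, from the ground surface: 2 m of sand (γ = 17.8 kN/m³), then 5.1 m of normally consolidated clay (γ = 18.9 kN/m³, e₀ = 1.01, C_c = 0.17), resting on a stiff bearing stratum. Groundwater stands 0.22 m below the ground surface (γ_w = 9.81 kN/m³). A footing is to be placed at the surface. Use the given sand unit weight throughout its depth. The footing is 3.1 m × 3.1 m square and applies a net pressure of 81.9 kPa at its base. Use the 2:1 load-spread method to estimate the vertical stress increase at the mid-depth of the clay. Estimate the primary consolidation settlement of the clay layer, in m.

Mid-depth of clay below the ground surface: z = 2 + 5.1/2 = 4.55 m.
Total vertical stress at mid-clay: σ_v = 17.8×2 + 18.9×2.55 = 83.795 kPa.
Pore pressure: u = 9.81×(4.55 − 0.22) = 42.477 kPa.
Initial effective stress: σ'_0 = σ_v − u = 83.795 − 42.477 = 41.318 kPa.
Stress increase at mid-clay by the 2:1 spreading method:
Δσ = qBL/((B+z)(L+z)) = 81.9×3.1×3.1/((3.1+4.55)(3.1+4.55)) = 13.449 kPa
Final effective stress: σ'_f = σ'_0 + Δσ = 41.318 + 13.449 = 54.767 kPa.
Normally consolidated clay, so the full stress increment lies on the virgin compression line:
S_c = C_c·H/(1+e₀)·log₁₀(σ'_f/σ'_0) = 0.17×5.1/(1+1.01)×log₁₀(54.767/41.318)
    = 0.43134 × 0.12238 = 0.05279 m

S_c ≈ 0.0528 m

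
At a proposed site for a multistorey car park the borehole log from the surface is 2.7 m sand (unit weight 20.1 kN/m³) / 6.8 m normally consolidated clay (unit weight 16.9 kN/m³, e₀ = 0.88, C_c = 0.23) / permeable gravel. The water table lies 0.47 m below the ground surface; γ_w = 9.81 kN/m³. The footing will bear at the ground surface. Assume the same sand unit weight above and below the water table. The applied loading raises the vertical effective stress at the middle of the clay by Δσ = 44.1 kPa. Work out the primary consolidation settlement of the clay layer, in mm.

S_c ≈ 208 mm

Mid-depth of clay below the ground surface: z = 2.7 + 6.8/2 = 6.1 m.
Total vertical stress at mid-clay: σ_v = 20.1×2.7 + 16.9×3.4 = 111.73 kPa.
Pore pressure: u = 9.81×(6.1 − 0.47) = 55.23 kPa.
Initial effective stress: σ'_0 = σ_v − u = 111.73 − 55.23 = 56.5 kPa.
Final effective stress: σ'_f = σ'_0 + Δσ = 56.5 + 44.1 = 100.6 kPa.
Normally consolidated clay, so the full stress increment lies on the virgin compression line:
S_c = C_c·H/(1+e₀)·log₁₀(σ'_f/σ'_0) = 0.23×6.8/(1+0.88)×log₁₀(100.6/56.5)
    = 0.83191 × 0.25055 = 0.2084 m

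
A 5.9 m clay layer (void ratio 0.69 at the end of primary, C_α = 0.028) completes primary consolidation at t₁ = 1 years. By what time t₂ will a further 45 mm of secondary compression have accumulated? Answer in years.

t₂ ≈ 2.89 years

S_s = C_α·H/(1+e_p)·log₁₀(t₂/t₁) ⇒ log₁₀(t₂/t₁) = S_s·(1+e_p)/(C_α·H).
log₁₀(t₂/t₁) = 0.045 × (1+0.69) / (0.028×5.9) = 0.4604
t₂ = t₁ × 10^0.4604 = 1 × 2.886 = 2.886 years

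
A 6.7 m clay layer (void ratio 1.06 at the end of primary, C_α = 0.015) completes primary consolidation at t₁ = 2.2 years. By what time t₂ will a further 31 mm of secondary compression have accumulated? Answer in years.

S_s = C_α·H/(1+e_p)·log₁₀(t₂/t₁) ⇒ log₁₀(t₂/t₁) = S_s·(1+e_p)/(C_α·H).
log₁₀(t₂/t₁) = 0.031 × (1+1.06) / (0.015×6.7) = 0.6354
t₂ = t₁ × 10^0.6354 = 2.2 × 4.319 = 9.503 years

t₂ ≈ 9.5 years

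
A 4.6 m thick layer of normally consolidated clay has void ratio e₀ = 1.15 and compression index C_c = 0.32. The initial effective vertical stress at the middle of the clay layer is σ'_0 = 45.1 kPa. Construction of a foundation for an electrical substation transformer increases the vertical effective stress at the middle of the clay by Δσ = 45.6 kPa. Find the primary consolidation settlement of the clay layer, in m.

S_c ≈ 0.208 m

Final effective stress: σ'_f = σ'_0 + Δσ = 45.1 + 45.6 = 90.7 kPa.
Normally consolidated clay, so the full stress increment lies on the virgin compression line:
S_c = C_c·H/(1+e₀)·log₁₀(σ'_f/σ'_0) = 0.32×4.6/(1+1.15)×log₁₀(90.7/45.1)
    = 0.68465 × 0.30343 = 0.2077 m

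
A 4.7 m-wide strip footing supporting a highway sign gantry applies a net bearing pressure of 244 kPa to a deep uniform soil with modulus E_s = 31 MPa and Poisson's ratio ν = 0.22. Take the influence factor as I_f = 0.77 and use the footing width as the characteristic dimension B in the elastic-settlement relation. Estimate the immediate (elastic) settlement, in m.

S_e ≈ 0.0271 m

Immediate (elastic) settlement: S_e = q·B·(1−ν²)/E_s · I_f.
E_s = 31 MPa = 31000 kPa.
S_e = 244 × 4.7 × (1 − 0.22²) / 31000 × 0.77
    = 244 × 4.7 × 0.9516 / 31000 × 0.77
    = 0.02711 m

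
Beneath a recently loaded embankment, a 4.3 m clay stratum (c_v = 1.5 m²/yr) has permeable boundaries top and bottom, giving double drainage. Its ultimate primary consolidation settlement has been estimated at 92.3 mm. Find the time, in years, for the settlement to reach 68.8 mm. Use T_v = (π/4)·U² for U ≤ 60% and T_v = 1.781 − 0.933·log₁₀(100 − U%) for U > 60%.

t ≈ 1.45 years

Drainage path length: H_d = H/2 = 2.15 m (double drainage).
U = S(t)/S_ult = 68.8/92.3 = 0.7454.
U > 60%: T_v = 1.781 − 0.933·log₁₀(100 − 74.54) = 0.46933.
t = T_v·H_d²/c_v = 0.46933×2.15²/1.5 = 1.446 years.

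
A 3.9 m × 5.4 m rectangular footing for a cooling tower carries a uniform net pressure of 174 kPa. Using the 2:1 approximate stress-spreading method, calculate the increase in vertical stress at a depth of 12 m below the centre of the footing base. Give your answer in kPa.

By the 2:1 method the load spreads at 1 horizontal : 2 vertical, so at depth z the loaded area has grown by z in each plan dimension:
Δσ = qBL/((B+z)(L+z)) = 174×3.9×5.4/((3.9+12)(5.4+12)) = 13.245 kPa

Δσ_z ≈ 13.2 kPa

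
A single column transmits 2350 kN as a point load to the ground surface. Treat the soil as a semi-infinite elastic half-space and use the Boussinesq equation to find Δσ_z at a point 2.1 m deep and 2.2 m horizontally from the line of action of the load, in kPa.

Boussinesq vertical stress below a point load on an elastic half-space:
Δσ_z = 3P/(2πz²) · [1 + (r/z)²]^(−5/2)
r/z = 2.2/2.1 = 1.0476; [1+(r/z)²]^(−5/2) = 0.15694.
Δσ_z = 3×2350/(2π×2.1²) × 0.15694 = 254.43 × 0.15694 = 39.93 kPa

Δσ_z ≈ 39.9 kPa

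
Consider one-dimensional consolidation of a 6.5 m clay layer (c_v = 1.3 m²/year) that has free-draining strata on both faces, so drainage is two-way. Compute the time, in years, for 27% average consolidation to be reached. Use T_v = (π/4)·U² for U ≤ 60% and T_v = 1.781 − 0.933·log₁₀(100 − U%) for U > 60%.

Drainage path length: H_d = H/2 = 3.25 m (double drainage).
U ≤ 60%: T_v = (π/4)·U² = (π/4)×0.27² = 0.057256.
t = T_v·H_d²/c_v = 0.057256×3.25²/1.3 = 0.4652 years.

t ≈ 0.465 years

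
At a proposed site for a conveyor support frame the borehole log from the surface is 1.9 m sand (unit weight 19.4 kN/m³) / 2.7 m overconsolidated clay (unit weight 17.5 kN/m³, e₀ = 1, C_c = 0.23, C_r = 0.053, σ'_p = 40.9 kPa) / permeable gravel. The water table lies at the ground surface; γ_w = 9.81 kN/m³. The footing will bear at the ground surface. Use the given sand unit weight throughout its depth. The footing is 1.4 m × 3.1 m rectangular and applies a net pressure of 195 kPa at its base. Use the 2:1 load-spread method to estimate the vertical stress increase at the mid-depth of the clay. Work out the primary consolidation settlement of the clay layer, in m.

Mid-depth of clay below the ground surface: z = 1.9 + 2.7/2 = 3.25 m.
Total vertical stress at mid-clay: σ_v = 19.4×1.9 + 17.5×1.35 = 60.485 kPa.
Pore pressure: u = 9.81×(3.25 − 0) = 31.883 kPa.
Initial effective stress: σ'_0 = σ_v − u = 60.485 − 31.883 = 28.602 kPa.
Stress increase at mid-clay by the 2:1 spreading method:
Δσ = qBL/((B+z)(L+z)) = 195×1.4×3.1/((1.4+3.25)(3.1+3.25)) = 28.661 kPa
Final effective stress: σ'_f = 28.602 + 28.661 = 57.263 kPa.
σ'_f = 57.263 > σ'_p = 40.9 kPa, so the stress path crosses the preconsolidation pressure — recompression up to σ'_p, then virgin compression beyond:
S_c = H/(1+e₀)·[C_r·log₁₀(σ'_p/σ'_0) + C_c·log₁₀(σ'_f/σ'_p)]
    = 2.7/2 × [0.053×log₁₀(40.9/28.602) + 0.23×log₁₀(57.263/40.9)]
    = 1.35 × [0.0082323 + 0.033615] = 0.05649 m

S_c ≈ 0.0565 m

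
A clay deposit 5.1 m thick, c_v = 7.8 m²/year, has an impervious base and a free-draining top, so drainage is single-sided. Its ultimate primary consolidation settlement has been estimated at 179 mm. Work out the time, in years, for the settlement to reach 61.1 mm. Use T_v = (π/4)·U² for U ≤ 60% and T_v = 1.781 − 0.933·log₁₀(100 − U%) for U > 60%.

Drainage path length: H_d = H = 5.1 m (single drainage).
U = S(t)/S_ult = 61.1/179 = 0.3413.
U ≤ 60%: T_v = (π/4)·U² = (π/4)×0.34134² = 0.09151.
t = T_v·H_d²/c_v = 0.09151×5.1²/7.8 = 0.3052 years.

t ≈ 0.305 years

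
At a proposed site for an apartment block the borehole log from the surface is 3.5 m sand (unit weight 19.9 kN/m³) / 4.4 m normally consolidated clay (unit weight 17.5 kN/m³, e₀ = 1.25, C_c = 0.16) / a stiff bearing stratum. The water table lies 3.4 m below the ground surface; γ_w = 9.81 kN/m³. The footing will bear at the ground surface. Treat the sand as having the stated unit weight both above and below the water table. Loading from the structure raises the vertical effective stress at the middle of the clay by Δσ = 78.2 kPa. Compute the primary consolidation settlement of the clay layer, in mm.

Mid-depth of clay below the ground surface: z = 3.5 + 4.4/2 = 5.7 m.
Total vertical stress at mid-clay: σ_v = 19.9×3.5 + 17.5×2.2 = 108.15 kPa.
Pore pressure: u = 9.81×(5.7 − 3.4) = 22.563 kPa.
Initial effective stress: σ'_0 = σ_v − u = 108.15 − 22.563 = 85.587 kPa.
Final effective stress: σ'_f = σ'_0 + Δσ = 85.587 + 78.2 = 163.79 kPa.
Normally consolidated clay, so the full stress increment lies on the virgin compression line:
S_c = C_c·H/(1+e₀)·log₁₀(σ'_f/σ'_0) = 0.16×4.4/(1+1.25)×log₁₀(163.79/85.587)
    = 0.31289 × 0.28188 = 0.0882 m

S_c ≈ 88.2 mm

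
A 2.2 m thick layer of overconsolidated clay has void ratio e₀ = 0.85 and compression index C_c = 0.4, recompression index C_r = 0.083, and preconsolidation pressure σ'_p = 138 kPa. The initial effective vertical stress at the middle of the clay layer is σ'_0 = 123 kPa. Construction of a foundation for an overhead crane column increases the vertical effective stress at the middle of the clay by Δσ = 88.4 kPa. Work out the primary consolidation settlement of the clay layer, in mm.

Final effective stress: σ'_f = 123 + 88.4 = 211.4 kPa.
σ'_f = 211.4 > σ'_p = 138 kPa, so the stress path crosses the preconsolidation pressure — recompression up to σ'_p, then virgin compression beyond:
S_c = H/(1+e₀)·[C_r·log₁₀(σ'_p/σ'_0) + C_c·log₁₀(σ'_f/σ'_p)]
    = 2.2/1.85 × [0.083×log₁₀(138/123) + 0.4×log₁₀(211.4/138)]
    = 1.1892 × [0.0041478 + 0.07409] = 0.09304 m

S_c ≈ 93 mm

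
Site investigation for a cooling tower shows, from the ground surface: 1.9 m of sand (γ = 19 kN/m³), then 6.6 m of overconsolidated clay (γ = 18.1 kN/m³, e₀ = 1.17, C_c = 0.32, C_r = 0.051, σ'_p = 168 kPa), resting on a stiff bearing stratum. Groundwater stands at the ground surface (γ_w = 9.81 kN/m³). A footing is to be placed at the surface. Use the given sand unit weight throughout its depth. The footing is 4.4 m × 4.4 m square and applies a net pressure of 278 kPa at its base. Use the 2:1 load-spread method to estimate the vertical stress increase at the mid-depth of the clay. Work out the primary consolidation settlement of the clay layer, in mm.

S_c ≈ 56.2 mm

Mid-depth of clay below the ground surface: z = 1.9 + 6.6/2 = 5.2 m.
Total vertical stress at mid-clay: σ_v = 19×1.9 + 18.1×3.3 = 95.83 kPa.
Pore pressure: u = 9.81×(5.2 − 0) = 51.012 kPa.
Initial effective stress: σ'_0 = σ_v − u = 95.83 − 51.012 = 44.818 kPa.
Stress increase at mid-clay by the 2:1 spreading method:
Δσ = qBL/((B+z)(L+z)) = 278×4.4×4.4/((4.4+5.2)(4.4+5.2)) = 58.399 kPa
Final effective stress: σ'_f = 44.818 + 58.399 = 103.22 kPa.
σ'_f = 103.22 ≤ σ'_p = 168 kPa, so the clay remains overconsolidated and only the recompression index applies:
S_c = C_r·H/(1+e₀)·log₁₀(σ'_f/σ'_0) = 0.051×6.6/2.17×log₁₀(103.22/44.818)
    = 0.15512 × 0.36231 = 0.0562 m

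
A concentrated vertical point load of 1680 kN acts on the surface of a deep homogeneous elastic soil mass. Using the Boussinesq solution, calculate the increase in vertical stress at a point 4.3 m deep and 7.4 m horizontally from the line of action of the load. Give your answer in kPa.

Δσ_z ≈ 1.39 kPa

Boussinesq vertical stress below a point load on an elastic half-space:
Δσ_z = 3P/(2πz²) · [1 + (r/z)²]^(−5/2)
r/z = 7.4/4.3 = 1.7209; [1+(r/z)²]^(−5/2) = 0.032013.
Δσ_z = 3×1680/(2π×4.3²) × 0.032013 = 43.382 × 0.032013 = 1.389 kPa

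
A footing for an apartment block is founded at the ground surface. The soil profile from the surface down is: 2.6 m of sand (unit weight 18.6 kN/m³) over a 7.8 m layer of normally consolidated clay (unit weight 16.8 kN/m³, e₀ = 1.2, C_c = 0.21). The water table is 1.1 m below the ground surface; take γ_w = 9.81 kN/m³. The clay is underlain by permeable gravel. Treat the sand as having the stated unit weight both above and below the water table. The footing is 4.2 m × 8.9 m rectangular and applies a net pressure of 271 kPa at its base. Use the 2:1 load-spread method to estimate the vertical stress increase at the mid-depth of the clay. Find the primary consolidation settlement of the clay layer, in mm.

S_c ≈ 226 mm

Mid-depth of clay below the ground surface: z = 2.6 + 7.8/2 = 6.5 m.
Total vertical stress at mid-clay: σ_v = 18.6×2.6 + 16.8×3.9 = 113.88 kPa.
Pore pressure: u = 9.81×(6.5 − 1.1) = 52.974 kPa.
Initial effective stress: σ'_0 = σ_v − u = 113.88 − 52.974 = 60.906 kPa.
Stress increase at mid-clay by the 2:1 spreading method:
Δσ = qBL/((B+z)(L+z)) = 271×4.2×8.9/((4.2+6.5)(8.9+6.5)) = 61.476 kPa
Final effective stress: σ'_f = σ'_0 + Δσ = 60.906 + 61.476 = 122.38 kPa.
Normally consolidated clay, so the full stress increment lies on the virgin compression line:
S_c = C_c·H/(1+e₀)·log₁₀(σ'_f/σ'_0) = 0.21×7.8/(1+1.2)×log₁₀(122.38/60.906)
    = 0.74455 × 0.30305 = 0.2256 m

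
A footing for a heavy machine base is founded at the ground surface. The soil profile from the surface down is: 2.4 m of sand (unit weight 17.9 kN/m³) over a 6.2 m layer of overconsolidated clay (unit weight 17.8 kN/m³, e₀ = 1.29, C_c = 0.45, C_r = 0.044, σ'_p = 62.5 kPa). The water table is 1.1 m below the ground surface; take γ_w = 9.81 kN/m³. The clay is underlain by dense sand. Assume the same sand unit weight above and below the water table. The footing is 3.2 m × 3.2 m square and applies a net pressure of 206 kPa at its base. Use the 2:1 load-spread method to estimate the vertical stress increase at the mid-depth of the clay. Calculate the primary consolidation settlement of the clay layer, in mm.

Mid-depth of clay below the ground surface: z = 2.4 + 6.2/2 = 5.5 m.
Total vertical stress at mid-clay: σ_v = 17.9×2.4 + 17.8×3.1 = 98.14 kPa.
Pore pressure: u = 9.81×(5.5 − 1.1) = 43.164 kPa.
Initial effective stress: σ'_0 = σ_v − u = 98.14 − 43.164 = 54.976 kPa.
Stress increase at mid-clay by the 2:1 spreading method:
Δσ = qBL/((B+z)(L+z)) = 206×3.2×3.2/((3.2+5.5)(3.2+5.5)) = 27.869 kPa
Final effective stress: σ'_f = 54.976 + 27.869 = 82.845 kPa.
σ'_f = 82.845 > σ'_p = 62.5 kPa, so the stress path crosses the preconsolidation pressure — recompression up to σ'_p, then virgin compression beyond:
S_c = H/(1+e₀)·[C_r·log₁₀(σ'_p/σ'_0) + C_c·log₁₀(σ'_f/σ'_p)]
    = 6.2/2.29 × [0.044×log₁₀(62.5/54.976) + 0.45×log₁₀(82.845/62.5)]
    = 2.7074 × [0.0024511 + 0.055074] = 0.1557 m

S_c ≈ 156 mm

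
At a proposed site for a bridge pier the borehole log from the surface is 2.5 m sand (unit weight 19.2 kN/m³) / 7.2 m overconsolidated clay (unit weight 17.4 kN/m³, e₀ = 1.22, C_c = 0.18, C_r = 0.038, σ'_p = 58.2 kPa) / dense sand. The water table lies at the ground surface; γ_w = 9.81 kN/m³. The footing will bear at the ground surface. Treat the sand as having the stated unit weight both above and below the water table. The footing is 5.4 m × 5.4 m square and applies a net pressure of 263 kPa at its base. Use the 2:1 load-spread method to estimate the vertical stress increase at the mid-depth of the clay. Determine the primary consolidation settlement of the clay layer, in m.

Mid-depth of clay below the ground surface: z = 2.5 + 7.2/2 = 6.1 m.
Total vertical stress at mid-clay: σ_v = 19.2×2.5 + 17.4×3.6 = 110.64 kPa.
Pore pressure: u = 9.81×(6.1 − 0) = 59.841 kPa.
Initial effective stress: σ'_0 = σ_v − u = 110.64 − 59.841 = 50.799 kPa.
Stress increase at mid-clay by the 2:1 spreading method:
Δσ = qBL/((B+z)(L+z)) = 263×5.4×5.4/((5.4+6.1)(5.4+6.1)) = 57.989 kPa
Final effective stress: σ'_f = 50.799 + 57.989 = 108.79 kPa.
σ'_f = 108.79 > σ'_p = 58.2 kPa, so the stress path crosses the preconsolidation pressure — recompression up to σ'_p, then virgin compression beyond:
S_c = H/(1+e₀)·[C_r·log₁₀(σ'_p/σ'_0) + C_c·log₁₀(σ'_f/σ'_p)]
    = 7.2/2.22 × [0.038×log₁₀(58.2/50.799) + 0.18×log₁₀(108.79/58.2)]
    = 3.2432 × [0.0022446 + 0.0489] = 0.1659 m

S_c ≈ 0.166 m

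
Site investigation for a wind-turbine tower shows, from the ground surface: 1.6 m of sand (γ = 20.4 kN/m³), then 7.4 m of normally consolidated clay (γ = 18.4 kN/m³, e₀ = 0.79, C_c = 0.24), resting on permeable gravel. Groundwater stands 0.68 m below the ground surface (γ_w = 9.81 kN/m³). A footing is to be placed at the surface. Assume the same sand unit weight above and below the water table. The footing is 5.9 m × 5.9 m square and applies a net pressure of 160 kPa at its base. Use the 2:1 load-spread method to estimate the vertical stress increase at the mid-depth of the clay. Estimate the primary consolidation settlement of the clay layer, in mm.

S_c ≈ 254 mm

Mid-depth of clay below the ground surface: z = 1.6 + 7.4/2 = 5.3 m.
Total vertical stress at mid-clay: σ_v = 20.4×1.6 + 18.4×3.7 = 100.72 kPa.
Pore pressure: u = 9.81×(5.3 − 0.68) = 45.322 kPa.
Initial effective stress: σ'_0 = σ_v − u = 100.72 − 45.322 = 55.398 kPa.
Stress increase at mid-clay by the 2:1 spreading method:
Δσ = qBL/((B+z)(L+z)) = 160×5.9×5.9/((5.9+5.3)(5.9+5.3)) = 44.401 kPa
Final effective stress: σ'_f = σ'_0 + Δσ = 55.398 + 44.401 = 99.799 kPa.
Normally consolidated clay, so the full stress increment lies on the virgin compression line:
S_c = C_c·H/(1+e₀)·log₁₀(σ'_f/σ'_0) = 0.24×7.4/(1+0.79)×log₁₀(99.799/55.398)
    = 0.99218 × 0.25563 = 0.2536 m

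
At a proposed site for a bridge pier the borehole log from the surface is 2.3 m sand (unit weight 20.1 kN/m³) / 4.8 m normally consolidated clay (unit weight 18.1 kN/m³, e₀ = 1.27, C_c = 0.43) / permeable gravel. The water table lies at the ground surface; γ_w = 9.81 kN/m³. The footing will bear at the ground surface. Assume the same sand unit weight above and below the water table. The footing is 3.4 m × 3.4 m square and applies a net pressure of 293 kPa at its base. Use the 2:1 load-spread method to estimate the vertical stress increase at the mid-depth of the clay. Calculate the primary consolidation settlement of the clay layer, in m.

S_c ≈ 0.309 m

Mid-depth of clay below the ground surface: z = 2.3 + 4.8/2 = 4.7 m.
Total vertical stress at mid-clay: σ_v = 20.1×2.3 + 18.1×2.4 = 89.67 kPa.
Pore pressure: u = 9.81×(4.7 − 0) = 46.107 kPa.
Initial effective stress: σ'_0 = σ_v − u = 89.67 − 46.107 = 43.563 kPa.
Stress increase at mid-clay by the 2:1 spreading method:
Δσ = qBL/((B+z)(L+z)) = 293×3.4×3.4/((3.4+4.7)(3.4+4.7)) = 51.624 kPa
Final effective stress: σ'_f = σ'_0 + Δσ = 43.563 + 51.624 = 95.187 kPa.
Normally consolidated clay, so the full stress increment lies on the virgin compression line:
S_c = C_c·H/(1+e₀)·log₁₀(σ'_f/σ'_0) = 0.43×4.8/(1+1.27)×log₁₀(95.187/43.563)
    = 0.90925 × 0.33946 = 0.3087 m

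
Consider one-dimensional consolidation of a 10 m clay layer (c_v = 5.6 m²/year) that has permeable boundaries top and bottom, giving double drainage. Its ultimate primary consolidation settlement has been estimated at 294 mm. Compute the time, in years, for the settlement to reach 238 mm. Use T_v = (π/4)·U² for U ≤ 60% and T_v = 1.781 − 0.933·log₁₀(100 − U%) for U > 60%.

t ≈ 2.62 years

Drainage path length: H_d = H/2 = 5 m (double drainage).
U = S(t)/S_ult = 238/294 = 0.8095.
U > 60%: T_v = 1.781 − 0.933·log₁₀(100 − 80.952) = 0.58691.
t = T_v·H_d²/c_v = 0.58691×5²/5.6 = 2.62 years.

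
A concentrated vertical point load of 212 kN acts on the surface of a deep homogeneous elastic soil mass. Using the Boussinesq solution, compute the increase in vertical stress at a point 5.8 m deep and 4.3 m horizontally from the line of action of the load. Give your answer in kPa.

Δσ_z ≈ 1.01 kPa

Boussinesq vertical stress below a point load on an elastic half-space:
Δσ_z = 3P/(2πz²) · [1 + (r/z)²]^(−5/2)
r/z = 4.3/5.8 = 0.74138; [1+(r/z)²]^(−5/2) = 0.33452.
Δσ_z = 3×212/(2π×5.8²) × 0.33452 = 3.009 × 0.33452 = 1.007 kPa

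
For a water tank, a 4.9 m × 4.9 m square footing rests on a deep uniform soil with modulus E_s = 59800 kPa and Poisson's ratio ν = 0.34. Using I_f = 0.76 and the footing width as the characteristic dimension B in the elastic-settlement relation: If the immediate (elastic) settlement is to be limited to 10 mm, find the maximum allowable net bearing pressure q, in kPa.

S_e = q·B·(1−ν²)/E_s · I_f  ⇒  q = S_e·E_s / (B·(1−ν²)·I_f).
q = 0.01 × 59800 / (4.9 × 0.8844 × 0.76) = 181.6 kPa

q ≈ 182 kPa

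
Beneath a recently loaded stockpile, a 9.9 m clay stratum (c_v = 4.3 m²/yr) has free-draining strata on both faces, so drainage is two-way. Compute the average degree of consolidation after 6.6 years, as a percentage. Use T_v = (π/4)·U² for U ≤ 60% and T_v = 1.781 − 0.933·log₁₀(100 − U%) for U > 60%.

Drainage path length: H_d = H/2 = 4.95 m (double drainage).
T_v = c_v·t/H_d² = 4.3×6.6/4.95² = 1.1582.
T_v = 1.1582 corresponds to the U > 60% branch:
U = 1 − 10^((1.781 − T_v)/0.933)/100 = 0.9535

U ≈ 95.3 %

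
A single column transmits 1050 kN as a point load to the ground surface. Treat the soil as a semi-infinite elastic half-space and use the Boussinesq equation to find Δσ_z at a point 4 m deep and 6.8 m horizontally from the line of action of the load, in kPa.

Δσ_z ≈ 1.05 kPa

Boussinesq vertical stress below a point load on an elastic half-space:
Δσ_z = 3P/(2πz²) · [1 + (r/z)²]^(−5/2)
r/z = 6.8/4 = 1.7; [1+(r/z)²]^(−5/2) = 0.033506.
Δσ_z = 3×1050/(2π×4²) × 0.033506 = 31.334 × 0.033506 = 1.05 kPa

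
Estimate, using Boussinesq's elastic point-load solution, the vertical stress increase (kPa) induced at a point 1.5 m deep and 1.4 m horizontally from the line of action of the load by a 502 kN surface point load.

Δσ_z ≈ 22.2 kPa

Boussinesq vertical stress below a point load on an elastic half-space:
Δσ_z = 3P/(2πz²) · [1 + (r/z)²]^(−5/2)
r/z = 1.4/1.5 = 0.93333; [1+(r/z)²]^(−5/2) = 0.20881.
Δσ_z = 3×502/(2π×1.5²) × 0.20881 = 106.53 × 0.20881 = 22.24 kPa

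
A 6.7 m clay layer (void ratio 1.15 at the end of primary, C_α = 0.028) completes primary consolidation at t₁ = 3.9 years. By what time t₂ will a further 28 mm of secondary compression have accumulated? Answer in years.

S_s = C_α·H/(1+e_p)·log₁₀(t₂/t₁) ⇒ log₁₀(t₂/t₁) = S_s·(1+e_p)/(C_α·H).
log₁₀(t₂/t₁) = 0.028 × (1+1.15) / (0.028×6.7) = 0.3209
t₂ = t₁ × 10^0.3209 = 3.9 × 2.094 = 8.165 years

t₂ ≈ 8.17 years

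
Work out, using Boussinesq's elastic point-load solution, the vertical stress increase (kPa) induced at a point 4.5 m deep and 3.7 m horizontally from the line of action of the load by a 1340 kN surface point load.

Δσ_z ≈ 8.69 kPa

Boussinesq vertical stress below a point load on an elastic half-space:
Δσ_z = 3P/(2πz²) · [1 + (r/z)²]^(−5/2)
r/z = 3.7/4.5 = 0.82222; [1+(r/z)²]^(−5/2) = 0.27497.
Δσ_z = 3×1340/(2π×4.5²) × 0.27497 = 31.595 × 0.27497 = 8.688 kPa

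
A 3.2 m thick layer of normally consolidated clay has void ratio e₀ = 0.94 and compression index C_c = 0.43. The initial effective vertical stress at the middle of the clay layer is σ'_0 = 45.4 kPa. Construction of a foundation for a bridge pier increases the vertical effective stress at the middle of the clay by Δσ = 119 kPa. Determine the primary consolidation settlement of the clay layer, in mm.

S_c ≈ 396 mm

Final effective stress: σ'_f = σ'_0 + Δσ = 45.4 + 119 = 164.4 kPa.
Normally consolidated clay, so the full stress increment lies on the virgin compression line:
S_c = C_c·H/(1+e₀)·log₁₀(σ'_f/σ'_0) = 0.43×3.2/(1+0.94)×log₁₀(164.4/45.4)
    = 0.70928 × 0.55885 = 0.3964 m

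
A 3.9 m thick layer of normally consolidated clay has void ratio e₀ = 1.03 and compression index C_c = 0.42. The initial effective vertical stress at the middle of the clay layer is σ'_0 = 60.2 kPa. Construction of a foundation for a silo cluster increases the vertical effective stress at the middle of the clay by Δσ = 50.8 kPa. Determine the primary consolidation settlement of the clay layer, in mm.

S_c ≈ 214 mm

Final effective stress: σ'_f = σ'_0 + Δσ = 60.2 + 50.8 = 111 kPa.
Normally consolidated clay, so the full stress increment lies on the virgin compression line:
S_c = C_c·H/(1+e₀)·log₁₀(σ'_f/σ'_0) = 0.42×3.9/(1+1.03)×log₁₀(111/60.2)
    = 0.8069 × 0.26573 = 0.2144 m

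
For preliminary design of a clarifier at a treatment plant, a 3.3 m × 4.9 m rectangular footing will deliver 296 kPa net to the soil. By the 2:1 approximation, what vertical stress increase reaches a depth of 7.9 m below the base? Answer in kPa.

Δσ_z ≈ 33.4 kPa

By the 2:1 method the load spreads at 1 horizontal : 2 vertical, so at depth z the loaded area has grown by z in each plan dimension:
Δσ = qBL/((B+z)(L+z)) = 296×3.3×4.9/((3.3+7.9)(4.9+7.9)) = 33.387 kPa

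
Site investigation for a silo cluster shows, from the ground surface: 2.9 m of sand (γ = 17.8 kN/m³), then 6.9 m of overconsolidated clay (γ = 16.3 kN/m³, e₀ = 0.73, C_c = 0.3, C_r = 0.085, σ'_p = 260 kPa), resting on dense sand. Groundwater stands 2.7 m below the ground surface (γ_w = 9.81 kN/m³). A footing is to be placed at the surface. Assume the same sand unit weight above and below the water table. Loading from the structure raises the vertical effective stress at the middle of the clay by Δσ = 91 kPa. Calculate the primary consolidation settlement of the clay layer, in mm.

S_c ≈ 120 mm

Mid-depth of clay below the ground surface: z = 2.9 + 6.9/2 = 6.35 m.
Total vertical stress at mid-clay: σ_v = 17.8×2.9 + 16.3×3.45 = 107.86 kPa.
Pore pressure: u = 9.81×(6.35 − 2.7) = 35.806 kPa.
Initial effective stress: σ'_0 = σ_v − u = 107.86 − 35.806 = 72.054 kPa.
Final effective stress: σ'_f = 72.054 + 91 = 163.05 kPa.
σ'_f = 163.05 ≤ σ'_p = 260 kPa, so the clay remains overconsolidated and only the recompression index applies:
S_c = C_r·H/(1+e₀)·log₁₀(σ'_f/σ'_0) = 0.085×6.9/1.73×log₁₀(163.05/72.054)
    = 0.33901 × 0.35466 = 0.1202 m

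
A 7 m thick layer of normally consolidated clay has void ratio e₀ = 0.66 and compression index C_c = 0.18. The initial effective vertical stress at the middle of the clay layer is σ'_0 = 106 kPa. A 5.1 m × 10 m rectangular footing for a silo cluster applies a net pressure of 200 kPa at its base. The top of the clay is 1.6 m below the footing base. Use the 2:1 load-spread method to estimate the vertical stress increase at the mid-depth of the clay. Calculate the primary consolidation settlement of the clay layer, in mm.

Mid-depth of clay below the footing base: z = 1.6 + 7/2 = 5.1 m.
Stress increase at mid-clay by the 2:1 spreading method:
Δσ = qBL/((B+z)(L+z)) = 200×5.1×10/((5.1+5.1)(10+5.1)) = 66.225 kPa
Final effective stress: σ'_f = σ'_0 + Δσ = 106 + 66.225 = 172.22 kPa.
Normally consolidated clay, so the full stress increment lies on the virgin compression line:
S_c = C_c·H/(1+e₀)·log₁₀(σ'_f/σ'_0) = 0.18×7/(1+0.66)×log₁₀(172.22/106)
    = 0.75904 × 0.21078 = 0.16 m

S_c ≈ 160 mm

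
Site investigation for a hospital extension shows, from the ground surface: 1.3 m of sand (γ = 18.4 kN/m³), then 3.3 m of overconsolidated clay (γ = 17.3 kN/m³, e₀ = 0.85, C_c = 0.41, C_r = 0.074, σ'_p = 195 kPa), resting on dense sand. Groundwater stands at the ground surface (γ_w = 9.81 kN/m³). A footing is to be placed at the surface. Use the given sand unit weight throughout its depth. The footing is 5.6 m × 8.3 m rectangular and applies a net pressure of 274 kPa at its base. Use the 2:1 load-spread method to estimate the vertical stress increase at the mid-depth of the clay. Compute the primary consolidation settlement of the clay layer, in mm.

Mid-depth of clay below the ground surface: z = 1.3 + 3.3/2 = 2.95 m.
Total vertical stress at mid-clay: σ_v = 18.4×1.3 + 17.3×1.65 = 52.465 kPa.
Pore pressure: u = 9.81×(2.95 − 0) = 28.94 kPa.
Initial effective stress: σ'_0 = σ_v − u = 52.465 − 28.94 = 23.525 kPa.
Stress increase at mid-clay by the 2:1 spreading method:
Δσ = qBL/((B+z)(L+z)) = 274×5.6×8.3/((5.6+2.95)(8.3+2.95)) = 132.4 kPa
Final effective stress: σ'_f = 23.525 + 132.4 = 155.93 kPa.
σ'_f = 155.93 ≤ σ'_p = 195 kPa, so the clay remains overconsolidated and only the recompression index applies:
S_c = C_r·H/(1+e₀)·log₁₀(σ'_f/σ'_0) = 0.074×3.3/1.85×log₁₀(155.93/23.525)
    = 0.132 × 0.8214 = 0.1084 m

S_c ≈ 108 mm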